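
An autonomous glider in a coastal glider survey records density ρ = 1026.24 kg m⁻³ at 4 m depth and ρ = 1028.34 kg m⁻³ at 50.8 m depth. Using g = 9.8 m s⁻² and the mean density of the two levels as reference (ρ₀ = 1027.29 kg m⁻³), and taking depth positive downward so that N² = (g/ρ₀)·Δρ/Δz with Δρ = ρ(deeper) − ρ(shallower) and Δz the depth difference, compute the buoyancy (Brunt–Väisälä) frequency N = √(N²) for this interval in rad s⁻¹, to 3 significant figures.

0.0207 rad s⁻¹

Δρ = 1028.34 − 1026.24 = 2.10 kg m⁻³ over Δz = 50.8 − 4 = 46.8 m.
N² = (9.8/1027.29) × (2.10/46.8) = 4.2806 × 10⁻⁴ s⁻².
N = √(4.2806 × 10⁻⁴) = 0.020690 rad s⁻¹ ≈ 0.0207 rad s⁻¹.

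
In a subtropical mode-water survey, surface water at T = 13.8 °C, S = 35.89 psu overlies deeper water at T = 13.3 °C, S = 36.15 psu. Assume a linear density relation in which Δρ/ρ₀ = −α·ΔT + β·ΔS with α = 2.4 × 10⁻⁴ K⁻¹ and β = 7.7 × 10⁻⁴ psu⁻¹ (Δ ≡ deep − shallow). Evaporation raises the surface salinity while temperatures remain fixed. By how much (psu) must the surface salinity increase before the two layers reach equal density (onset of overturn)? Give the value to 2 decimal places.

0.42 psu

Neutral buoyancy requires −α(T_deep − T_surf) + β(S_deep − S_surf′) = 0.
S_surf′ = S_deep − (α/β)·ΔT = 36.15 − (2.4 × 10⁻⁴/7.7 × 10⁻⁴)·(-0.5) = 36.3058 psu.
Increase required: 36.3058 − 35.89 = 0.4158 psu.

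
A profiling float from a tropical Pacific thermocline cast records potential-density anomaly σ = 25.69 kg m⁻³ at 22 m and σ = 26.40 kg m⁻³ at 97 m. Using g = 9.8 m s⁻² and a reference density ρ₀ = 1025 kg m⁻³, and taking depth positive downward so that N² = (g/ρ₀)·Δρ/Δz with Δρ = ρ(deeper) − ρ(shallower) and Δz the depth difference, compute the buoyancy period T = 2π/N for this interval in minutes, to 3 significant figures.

Δρ = 1026.40 − 1025.69 = 0.71 kg m⁻³ over Δz = 97 − 22 = 75 m.
N² = (9.8/1025) × (0.71/75) = 9.0511 × 10⁻⁵ s⁻².
N = √(9.0511 × 10⁻⁵) = 9.5137 × 10⁻³ rad s⁻¹, so T = 2π/N = 660.44 s = 11.007 min ≈ 11.0 min.
A positive N² confirms static stability across the interval.

11.0 min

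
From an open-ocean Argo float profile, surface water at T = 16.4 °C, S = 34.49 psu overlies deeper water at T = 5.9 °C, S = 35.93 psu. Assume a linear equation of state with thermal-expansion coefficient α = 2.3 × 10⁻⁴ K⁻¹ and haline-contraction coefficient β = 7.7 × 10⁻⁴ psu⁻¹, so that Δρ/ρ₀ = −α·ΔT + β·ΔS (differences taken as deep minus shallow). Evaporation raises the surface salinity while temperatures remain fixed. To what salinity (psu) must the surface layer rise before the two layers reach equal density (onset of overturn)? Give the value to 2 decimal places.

Neutral buoyancy requires −α(T_deep − T_surf) + β(S_deep − S_surf′) = 0.
S_surf′ = S_deep − (α/β)·ΔT = 35.93 − (2.3 × 10⁻⁴/7.7 × 10⁻⁴)·(-10.5) = 39.0664 psu.
Increase required: 39.0664 − 34.49 = 4.5764 psu.

39.07 psu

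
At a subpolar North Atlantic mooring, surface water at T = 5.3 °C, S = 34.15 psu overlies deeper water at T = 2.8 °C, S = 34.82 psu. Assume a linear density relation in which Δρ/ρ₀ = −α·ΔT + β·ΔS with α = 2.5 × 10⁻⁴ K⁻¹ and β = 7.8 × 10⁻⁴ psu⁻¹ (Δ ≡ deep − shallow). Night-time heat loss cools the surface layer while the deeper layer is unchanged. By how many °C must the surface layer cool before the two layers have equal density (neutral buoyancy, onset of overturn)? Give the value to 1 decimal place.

Neutral buoyancy requires Δρ = 0, i.e. −α(T_deep − T_surf′) + β(S_deep − S_surf) = 0.
T_surf′ = T_deep − (β/α)·ΔS = 2.8 − (7.8 × 10⁻⁴/2.5 × 10⁻⁴)·(+0.67) = 0.710 °C.
Cooling required: 5.3 − (0.710) = 4.590 °C.

4.6 °C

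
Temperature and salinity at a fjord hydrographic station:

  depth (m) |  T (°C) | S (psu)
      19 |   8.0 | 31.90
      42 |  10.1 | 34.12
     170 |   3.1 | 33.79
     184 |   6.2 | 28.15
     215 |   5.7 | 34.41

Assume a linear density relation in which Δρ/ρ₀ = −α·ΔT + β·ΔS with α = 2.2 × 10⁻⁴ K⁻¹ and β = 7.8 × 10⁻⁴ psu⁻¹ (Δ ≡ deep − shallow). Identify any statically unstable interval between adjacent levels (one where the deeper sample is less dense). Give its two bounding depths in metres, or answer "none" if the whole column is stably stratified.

170–184 m

Evaluate Δρ/ρ₀ = −αΔT + βΔS across each adjacent pair:
  19–42 m: −αΔT+βΔS = −(2.2 × 10⁻⁴)(+2.1)+(7.8 × 10⁻⁴)(+2.22) = 1.3 × 10⁻³ → stable
  42–170 m: −αΔT+βΔS = −(2.2 × 10⁻⁴)(-7.0)+(7.8 × 10⁻⁴)(-0.33) = 1.3 × 10⁻³ → stable
  170–184 m: −αΔT+βΔS = −(2.2 × 10⁻⁴)(+3.1)+(7.8 × 10⁻⁴)(-5.64) = -5.1 × 10⁻³ → UNSTABLE
  184–215 m: −αΔT+βΔS = −(2.2 × 10⁻⁴)(-0.5)+(7.8 × 10⁻⁴)(+6.26) = 5.0 × 10⁻³ → stable
The 170–184 m interval has Δρ < 0: lighter water underlies denser water.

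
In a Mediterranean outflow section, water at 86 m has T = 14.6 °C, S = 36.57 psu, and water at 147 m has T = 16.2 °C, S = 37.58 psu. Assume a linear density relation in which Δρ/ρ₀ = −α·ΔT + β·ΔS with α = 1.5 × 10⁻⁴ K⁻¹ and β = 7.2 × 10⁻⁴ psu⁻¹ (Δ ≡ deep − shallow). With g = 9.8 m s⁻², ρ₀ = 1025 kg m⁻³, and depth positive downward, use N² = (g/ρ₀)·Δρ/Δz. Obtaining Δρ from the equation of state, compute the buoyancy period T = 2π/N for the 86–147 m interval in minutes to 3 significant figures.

11.8 min

ΔT = +1.6 K, ΔS = +1.01 psu (deep − shallow).
Δρ/ρ₀ = −αΔT + βΔS = -2.40 × 10⁻⁴ + 7.272 × 10⁻⁴ = 4.872 × 10⁻⁴, so Δρ ≈ 0.4994 kg m⁻³.
N² = (g/ρ₀)·Δρ/Δz = g·(Δρ/ρ₀)/Δz = 9.8 × 4.872 × 10⁻⁴ / 61 = 7.8271 × 10⁻⁵ s⁻².
N = √(7.8271 × 10⁻⁵) = 8.8471 × 10⁻³ rad s⁻¹ → T = 2π/N = 710.20 s = 11.837 min ≈ 11.8 min.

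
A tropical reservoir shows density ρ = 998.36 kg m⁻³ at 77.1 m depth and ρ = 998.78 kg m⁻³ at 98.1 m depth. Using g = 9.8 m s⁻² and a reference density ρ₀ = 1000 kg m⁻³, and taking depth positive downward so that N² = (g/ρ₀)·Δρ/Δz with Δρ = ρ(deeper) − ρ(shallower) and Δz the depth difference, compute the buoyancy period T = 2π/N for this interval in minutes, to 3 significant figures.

Δρ = 998.78 − 998.36 = 0.42 kg m⁻³ over Δz = 98.1 − 77.1 = 21 m.
N² = (9.8/1000) × (0.42/21) = 1.9600 × 10⁻⁴ s⁻².
N = √(1.9600 × 10⁻⁴) = 0.014000 rad s⁻¹, so T = 2π/N = 448.80 s = 7.4800 min ≈ 7.48 min.

7.48 min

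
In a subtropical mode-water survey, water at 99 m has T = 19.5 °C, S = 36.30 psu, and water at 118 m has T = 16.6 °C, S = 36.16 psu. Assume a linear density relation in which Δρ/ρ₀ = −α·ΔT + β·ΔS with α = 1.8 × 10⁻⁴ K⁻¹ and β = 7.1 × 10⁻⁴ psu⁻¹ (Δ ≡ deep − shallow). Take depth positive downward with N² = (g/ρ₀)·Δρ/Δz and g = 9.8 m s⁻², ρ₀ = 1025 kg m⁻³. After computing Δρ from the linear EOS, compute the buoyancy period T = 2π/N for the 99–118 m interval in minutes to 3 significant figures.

7.09 min

ΔT = -2.9 K, ΔS = -0.14 psu (deep − shallow).
Δρ/ρ₀ = −αΔT + βΔS = 5.22 × 10⁻⁴ − 9.94 × 10⁻⁵ = 4.226 × 10⁻⁴, so Δρ ≈ 0.4332 kg m⁻³.
N² = (g/ρ₀)·Δρ/Δz = g·(Δρ/ρ₀)/Δz = 9.8 × 4.226 × 10⁻⁴ / 19 = 2.1797 × 10⁻⁴ s⁻².
N = √(2.1797 × 10⁻⁴) = 0.014764 rad s⁻¹ → T = 2π/N = 425.57 s = 7.0928 min ≈ 7.09 min.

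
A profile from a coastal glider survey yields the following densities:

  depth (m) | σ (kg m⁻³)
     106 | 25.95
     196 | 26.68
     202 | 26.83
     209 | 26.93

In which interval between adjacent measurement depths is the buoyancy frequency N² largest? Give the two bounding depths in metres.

Compute the density gradient over each adjacent pair:
  106–196 m: Δρ/Δz = 0.73/90 = 8.1 × 10⁻³ kg m⁻⁴
  196–202 m: Δρ/Δz = 0.15/6 = 0.025 kg m⁻⁴
  202–209 m: Δρ/Δz = 0.10/7 = 0.014 kg m⁻⁴
The largest gradient is in the 196–202 m interval — the pycnocline.

196–202 m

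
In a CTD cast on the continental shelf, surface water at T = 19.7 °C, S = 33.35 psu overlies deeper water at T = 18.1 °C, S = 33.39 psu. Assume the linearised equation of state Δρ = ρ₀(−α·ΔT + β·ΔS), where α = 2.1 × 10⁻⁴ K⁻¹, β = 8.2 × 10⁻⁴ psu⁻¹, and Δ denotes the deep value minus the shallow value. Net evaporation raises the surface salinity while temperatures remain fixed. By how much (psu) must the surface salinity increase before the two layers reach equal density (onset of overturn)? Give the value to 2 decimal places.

Neutral buoyancy requires −α(T_deep − T_surf) + β(S_deep − S_surf′) = 0.
S_surf′ = S_deep − (α/β)·ΔT = 33.39 − (2.1 × 10⁻⁴/8.2 × 10⁻⁴)·(-1.6) = 33.7998 psu.
Increase required: 33.7998 − 33.35 = 0.4498 psu.

0.45 psu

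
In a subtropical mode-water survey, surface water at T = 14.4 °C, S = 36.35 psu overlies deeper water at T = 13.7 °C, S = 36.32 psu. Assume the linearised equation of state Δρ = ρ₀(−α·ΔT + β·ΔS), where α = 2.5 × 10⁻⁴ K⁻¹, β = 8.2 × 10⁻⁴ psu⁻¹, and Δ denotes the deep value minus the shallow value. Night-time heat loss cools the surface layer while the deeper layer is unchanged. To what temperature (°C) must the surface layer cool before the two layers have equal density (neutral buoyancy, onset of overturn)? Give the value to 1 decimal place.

13.8 °C

Neutral buoyancy requires Δρ = 0, i.e. −α(T_deep − T_surf′) + β(S_deep − S_surf) = 0.
T_surf′ = T_deep − (β/α)·ΔS = 13.7 − (8.2 × 10⁻⁴/2.5 × 10⁻⁴)·(-0.03) = 13.798 °C.
Cooling required: 14.4 − (13.798) = 0.602 °C.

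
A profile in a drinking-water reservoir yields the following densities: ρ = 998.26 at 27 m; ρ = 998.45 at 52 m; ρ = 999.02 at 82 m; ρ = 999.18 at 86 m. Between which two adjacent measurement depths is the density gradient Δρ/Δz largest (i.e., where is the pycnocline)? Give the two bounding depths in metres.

82–86 m

Compute the density gradient over each adjacent pair:
  27–52 m: Δρ/Δz = 0.19/25 = 7.6 × 10⁻³ kg m⁻⁴
  52–82 m: Δρ/Δz = 0.57/30 = 0.019 kg m⁻⁴
  82–86 m: Δρ/Δz = 0.16/4 = 0.040 kg m⁻⁴
The largest gradient is in the 82–86 m interval — the pycnocline.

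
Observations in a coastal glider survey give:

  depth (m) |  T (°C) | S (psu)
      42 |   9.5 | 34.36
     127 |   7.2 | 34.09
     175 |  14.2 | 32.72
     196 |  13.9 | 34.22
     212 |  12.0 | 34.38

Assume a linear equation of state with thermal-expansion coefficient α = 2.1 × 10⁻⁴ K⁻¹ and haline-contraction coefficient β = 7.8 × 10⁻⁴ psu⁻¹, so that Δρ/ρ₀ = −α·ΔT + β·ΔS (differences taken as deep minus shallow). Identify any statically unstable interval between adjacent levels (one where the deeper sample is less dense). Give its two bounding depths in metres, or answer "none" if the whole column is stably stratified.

Evaluate Δρ/ρ₀ = −αΔT + βΔS across each adjacent pair:
  42–127 m: −αΔT+βΔS = −(2.1 × 10⁻⁴)(-2.3)+(7.8 × 10⁻⁴)(-0.27) = 2.7 × 10⁻⁴ → stable
  127–175 m: −αΔT+βΔS = −(2.1 × 10⁻⁴)(+7.0)+(7.8 × 10⁻⁴)(-1.37) = -2.5 × 10⁻³ → UNSTABLE
  175–196 m: −αΔT+βΔS = −(2.1 × 10⁻⁴)(-0.3)+(7.8 × 10⁻⁴)(+1.50) = 1.2 × 10⁻³ → stable
  196–212 m: −αΔT+βΔS = −(2.1 × 10⁻⁴)(-1.9)+(7.8 × 10⁻⁴)(+0.16) = 5.2 × 10⁻⁴ → stable
The 127–175 m interval has Δρ < 0: lighter water underlies denser water.

127–175 m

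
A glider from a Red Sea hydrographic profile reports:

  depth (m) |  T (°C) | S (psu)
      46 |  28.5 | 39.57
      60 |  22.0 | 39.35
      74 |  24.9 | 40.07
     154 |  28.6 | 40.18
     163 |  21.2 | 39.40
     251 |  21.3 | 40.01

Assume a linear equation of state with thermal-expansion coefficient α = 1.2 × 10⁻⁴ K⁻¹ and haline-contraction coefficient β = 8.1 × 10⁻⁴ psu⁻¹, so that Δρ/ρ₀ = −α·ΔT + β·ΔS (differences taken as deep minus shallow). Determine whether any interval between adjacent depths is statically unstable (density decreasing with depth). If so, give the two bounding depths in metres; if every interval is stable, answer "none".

74–154 m

Evaluate Δρ/ρ₀ = −αΔT + βΔS across each adjacent pair:
  46–60 m: −αΔT+βΔS = −(1.2 × 10⁻⁴)(-6.5)+(8.1 × 10⁻⁴)(-0.22) = 6.0 × 10⁻⁴ → stable
  60–74 m: −αΔT+βΔS = −(1.2 × 10⁻⁴)(+2.9)+(8.1 × 10⁻⁴)(+0.72) = 2.4 × 10⁻⁴ → stable
  74–154 m: −αΔT+βΔS = −(1.2 × 10⁻⁴)(+3.7)+(8.1 × 10⁻⁴)(+0.11) = -3.5 × 10⁻⁴ → UNSTABLE
  154–163 m: −αΔT+βΔS = −(1.2 × 10⁻⁴)(-7.4)+(8.1 × 10⁻⁴)(-0.78) = 2.6 × 10⁻⁴ → stable
  163–251 m: −αΔT+βΔS = −(1.2 × 10⁻⁴)(+0.1)+(8.1 × 10⁻⁴)(+0.61) = 4.8 × 10⁻⁴ → stable
The 74–154 m interval has Δρ < 0: lighter water underlies denser water.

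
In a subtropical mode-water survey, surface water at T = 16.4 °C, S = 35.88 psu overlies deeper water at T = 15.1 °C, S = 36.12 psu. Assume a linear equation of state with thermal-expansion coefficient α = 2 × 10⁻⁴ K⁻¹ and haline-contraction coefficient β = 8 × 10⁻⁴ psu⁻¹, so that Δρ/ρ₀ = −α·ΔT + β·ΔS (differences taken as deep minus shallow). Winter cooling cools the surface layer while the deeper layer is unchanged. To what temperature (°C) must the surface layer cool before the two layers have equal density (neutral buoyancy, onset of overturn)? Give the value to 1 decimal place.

14.1 °C

Neutral buoyancy requires Δρ = 0, i.e. −α(T_deep − T_surf′) + β(S_deep − S_surf) = 0.
T_surf′ = T_deep − (β/α)·ΔS = 15.1 − (8 × 10⁻⁴/2 × 10⁻⁴)·(+0.24) = 14.140 °C.
Cooling required: 16.4 − (14.140) = 2.260 °C.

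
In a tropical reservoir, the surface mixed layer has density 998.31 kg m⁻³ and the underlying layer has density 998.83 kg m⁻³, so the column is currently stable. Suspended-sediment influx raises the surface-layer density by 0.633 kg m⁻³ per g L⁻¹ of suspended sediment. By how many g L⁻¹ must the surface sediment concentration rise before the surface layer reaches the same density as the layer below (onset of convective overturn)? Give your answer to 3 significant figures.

0.821 g L⁻¹

Density deficit of the surface layer: 998.83 − 998.31 = 0.52 kg m⁻³.
Required change = 0.52 / 0.633 = 0.821 g L⁻¹.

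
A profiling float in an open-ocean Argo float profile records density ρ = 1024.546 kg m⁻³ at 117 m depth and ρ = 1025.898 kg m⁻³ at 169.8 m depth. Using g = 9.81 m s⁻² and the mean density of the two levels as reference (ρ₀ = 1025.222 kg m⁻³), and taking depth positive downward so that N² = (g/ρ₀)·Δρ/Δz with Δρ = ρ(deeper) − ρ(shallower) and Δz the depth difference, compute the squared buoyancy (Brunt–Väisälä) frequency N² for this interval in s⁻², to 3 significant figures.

Δρ = 1025.898 − 1024.546 = 1.352 kg m⁻³ over Δz = 169.8 − 117 = 52.8 m.
N² = (9.81/1025.222) × (1.352/52.8) = 2.4502 × 10⁻⁴ s⁻² ≈ 2.45 × 10⁻⁴ s⁻².
N² > 0, so the interval is statically stable.

2.45 × 10⁻⁴ s⁻²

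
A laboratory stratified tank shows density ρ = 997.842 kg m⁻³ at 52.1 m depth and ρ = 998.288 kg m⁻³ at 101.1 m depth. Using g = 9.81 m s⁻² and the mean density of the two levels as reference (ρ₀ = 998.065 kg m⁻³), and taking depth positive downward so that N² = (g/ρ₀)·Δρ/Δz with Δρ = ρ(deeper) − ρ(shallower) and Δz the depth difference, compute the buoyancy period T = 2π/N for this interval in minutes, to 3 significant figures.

11.1 min

Δρ = 998.288 − 997.842 = 0.446 kg m⁻³ over Δz = 101.1 − 52.1 = 49 m.
N² = (9.81/998.065) × (0.446/49) = 8.9464 × 10⁻⁵ s⁻².
N = √(8.9464 × 10⁻⁵) = 9.4585 × 10⁻³ rad s⁻¹, so T = 2π/N = 664.29 s = 11.071 min ≈ 11.1 min.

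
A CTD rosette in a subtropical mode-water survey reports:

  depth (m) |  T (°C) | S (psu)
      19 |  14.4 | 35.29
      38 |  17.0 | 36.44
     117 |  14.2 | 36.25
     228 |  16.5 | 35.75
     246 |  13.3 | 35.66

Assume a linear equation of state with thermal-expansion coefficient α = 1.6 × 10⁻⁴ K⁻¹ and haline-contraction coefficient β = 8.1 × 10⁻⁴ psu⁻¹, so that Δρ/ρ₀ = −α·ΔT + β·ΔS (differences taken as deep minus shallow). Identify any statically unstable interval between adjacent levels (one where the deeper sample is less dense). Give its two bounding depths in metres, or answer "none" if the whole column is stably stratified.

117–228 m

Evaluate Δρ/ρ₀ = −αΔT + βΔS across each adjacent pair:
  19–38 m: −αΔT+βΔS = −(1.6 × 10⁻⁴)(+2.6)+(8.1 × 10⁻⁴)(+1.15) = 5.2 × 10⁻⁴ → stable
  38–117 m: −αΔT+βΔS = −(1.6 × 10⁻⁴)(-2.8)+(8.1 × 10⁻⁴)(-0.19) = 2.9 × 10⁻⁴ → stable
  117–228 m: −αΔT+βΔS = −(1.6 × 10⁻⁴)(+2.3)+(8.1 × 10⁻⁴)(-0.50) = -7.7 × 10⁻⁴ → UNSTABLE
  228–246 m: −αΔT+βΔS = −(1.6 × 10⁻⁴)(-3.2)+(8.1 × 10⁻⁴)(-0.09) = 4.4 × 10⁻⁴ → stable
The 117–228 m interval has Δρ < 0: lighter water underlies denser water.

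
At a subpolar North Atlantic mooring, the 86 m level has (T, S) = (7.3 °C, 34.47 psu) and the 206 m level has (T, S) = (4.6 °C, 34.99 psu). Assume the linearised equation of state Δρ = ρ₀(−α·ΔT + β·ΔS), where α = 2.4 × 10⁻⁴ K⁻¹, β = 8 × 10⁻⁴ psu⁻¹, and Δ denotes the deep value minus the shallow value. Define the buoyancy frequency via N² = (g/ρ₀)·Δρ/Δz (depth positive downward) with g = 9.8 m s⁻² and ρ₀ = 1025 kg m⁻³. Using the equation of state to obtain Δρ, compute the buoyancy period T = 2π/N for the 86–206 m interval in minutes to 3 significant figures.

11.2 min

ΔT = -2.7 K, ΔS = +0.52 psu (deep − shallow).
Δρ/ρ₀ = −αΔT + βΔS = 6.48 × 10⁻⁴ + 4.16 × 10⁻⁴ = 1.064 × 10⁻³, so Δρ ≈ 1.091 kg m⁻³.
N² = (g/ρ₀)·Δρ/Δz = g·(Δρ/ρ₀)/Δz = 9.8 × 1.064 × 10⁻³ / 120 = 8.6893 × 10⁻⁵ s⁻².
N = √(8.6893 × 10⁻⁵) = 9.3216 × 10⁻³ rad s⁻¹ → T = 2π/N = 674.05 s = 11.234 min ≈ 11.2 min.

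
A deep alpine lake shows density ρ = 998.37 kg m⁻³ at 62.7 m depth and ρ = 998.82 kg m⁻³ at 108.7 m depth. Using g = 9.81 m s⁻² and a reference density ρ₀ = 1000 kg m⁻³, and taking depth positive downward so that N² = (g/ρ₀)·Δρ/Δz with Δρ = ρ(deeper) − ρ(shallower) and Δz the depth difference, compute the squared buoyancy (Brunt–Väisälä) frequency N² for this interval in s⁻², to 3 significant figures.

Δρ = 998.82 − 998.37 = 0.45 kg m⁻³ over Δz = 108.7 − 62.7 = 46 m.
N² = (9.81/1000) × (0.45/46) = 9.5967 × 10⁻⁵ s⁻² ≈ 9.60 × 10⁻⁵ s⁻².

9.60 × 10⁻⁵ s⁻²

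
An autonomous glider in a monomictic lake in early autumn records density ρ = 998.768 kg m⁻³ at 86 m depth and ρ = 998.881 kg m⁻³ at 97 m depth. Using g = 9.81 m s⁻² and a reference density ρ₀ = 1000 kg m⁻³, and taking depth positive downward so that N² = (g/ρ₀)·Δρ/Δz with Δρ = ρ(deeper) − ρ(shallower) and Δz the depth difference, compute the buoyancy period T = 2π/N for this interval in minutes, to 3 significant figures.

10.4 min

Δρ = 998.881 − 998.768 = 0.113 kg m⁻³ over Δz = 97 − 86 = 11 m.
N² = (9.81/1000) × (0.113/11) = 1.0078 × 10⁻⁴ s⁻².
N = √(1.0078 × 10⁻⁴) = 0.010039 rad s⁻¹, so T = 2π/N = 625.88 s = 10.431 min ≈ 10.4 min.
A positive N² confirms static stability across the interval.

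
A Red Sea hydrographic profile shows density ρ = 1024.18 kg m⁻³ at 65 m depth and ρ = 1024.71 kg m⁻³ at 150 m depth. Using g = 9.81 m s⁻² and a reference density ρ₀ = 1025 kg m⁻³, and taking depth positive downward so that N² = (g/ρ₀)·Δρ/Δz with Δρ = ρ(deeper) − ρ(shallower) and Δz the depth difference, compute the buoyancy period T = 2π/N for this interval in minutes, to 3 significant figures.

Δρ = 1024.71 − 1024.18 = 0.53 kg m⁻³ over Δz = 150 − 65 = 85 m.
N² = (9.81/1025) × (0.53/85) = 5.9676 × 10⁻⁵ s⁻².
N = √(5.9676 × 10⁻⁵) = 7.7250 × 10⁻³ rad s⁻¹, so T = 2π/N = 813.36 s = 13.556 min ≈ 13.6 min.

13.6 min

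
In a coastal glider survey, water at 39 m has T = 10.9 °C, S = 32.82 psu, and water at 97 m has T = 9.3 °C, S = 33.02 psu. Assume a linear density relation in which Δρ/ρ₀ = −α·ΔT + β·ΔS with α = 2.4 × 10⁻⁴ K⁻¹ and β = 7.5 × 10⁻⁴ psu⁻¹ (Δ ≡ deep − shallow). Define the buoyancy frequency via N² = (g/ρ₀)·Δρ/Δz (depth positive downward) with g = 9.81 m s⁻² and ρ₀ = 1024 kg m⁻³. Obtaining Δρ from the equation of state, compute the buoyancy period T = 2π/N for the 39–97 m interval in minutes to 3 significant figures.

ΔT = -1.6 K, ΔS = +0.20 psu (deep − shallow).
Δρ/ρ₀ = −αΔT + βΔS = 3.84 × 10⁻⁴ + 1.50 × 10⁻⁴ = 5.34 × 10⁻⁴, so Δρ ≈ 0.5468 kg m⁻³.
N² = (g/ρ₀)·Δρ/Δz = g·(Δρ/ρ₀)/Δz = 9.81 × 5.34 × 10⁻⁴ / 58 = 9.0320 × 10⁻⁵ s⁻².
N = √(9.0320 × 10⁻⁵) = 9.5037 × 10⁻³ rad s⁻¹ → T = 2π/N = 661.13 s = 11.019 min ≈ 11.0 min.

11.0 min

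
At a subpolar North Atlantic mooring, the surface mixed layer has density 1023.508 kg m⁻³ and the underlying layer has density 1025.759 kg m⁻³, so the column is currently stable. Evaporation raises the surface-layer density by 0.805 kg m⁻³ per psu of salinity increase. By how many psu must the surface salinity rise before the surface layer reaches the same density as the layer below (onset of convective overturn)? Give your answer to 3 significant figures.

2.80 psu

Density deficit of the surface layer: 1025.759 − 1023.508 = 2.251 kg m⁻³.
Required change = 2.251 / 0.805 = 2.80 psu.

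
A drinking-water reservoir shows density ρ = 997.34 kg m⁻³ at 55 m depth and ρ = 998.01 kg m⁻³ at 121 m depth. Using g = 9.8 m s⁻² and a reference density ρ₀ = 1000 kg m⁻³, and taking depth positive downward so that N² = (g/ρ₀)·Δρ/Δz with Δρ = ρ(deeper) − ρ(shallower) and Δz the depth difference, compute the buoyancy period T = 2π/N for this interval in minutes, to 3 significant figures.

10.5 min

Δρ = 998.01 − 997.34 = 0.67 kg m⁻³ over Δz = 121 − 55 = 66 m.
N² = (9.8/1000) × (0.67/66) = 9.9485 × 10⁻⁵ s⁻².
N = √(9.9485 × 10⁻⁵) = 9.9742 × 10⁻³ rad s⁻¹, so T = 2π/N = 629.94 s = 10.499 min ≈ 10.5 min.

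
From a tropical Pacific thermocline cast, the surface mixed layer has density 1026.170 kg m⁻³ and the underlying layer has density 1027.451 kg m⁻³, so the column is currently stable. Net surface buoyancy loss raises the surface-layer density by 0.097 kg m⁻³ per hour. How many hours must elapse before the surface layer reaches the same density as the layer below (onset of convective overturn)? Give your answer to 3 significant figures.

Density deficit of the surface layer: 1027.451 − 1026.170 = 1.281 kg m⁻³.
Required change = 1.281 / 0.097 = 13.2 hours.

13.2 hours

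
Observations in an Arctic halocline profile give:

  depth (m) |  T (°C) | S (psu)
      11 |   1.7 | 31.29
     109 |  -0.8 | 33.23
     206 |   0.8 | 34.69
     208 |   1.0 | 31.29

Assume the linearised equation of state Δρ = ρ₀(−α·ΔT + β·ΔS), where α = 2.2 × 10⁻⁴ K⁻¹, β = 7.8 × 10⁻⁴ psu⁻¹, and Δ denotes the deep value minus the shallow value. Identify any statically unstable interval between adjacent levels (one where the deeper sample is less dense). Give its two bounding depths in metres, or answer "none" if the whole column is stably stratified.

Evaluate Δρ/ρ₀ = −αΔT + βΔS across each adjacent pair:
  11–109 m: −αΔT+βΔS = −(2.2 × 10⁻⁴)(-2.5)+(7.8 × 10⁻⁴)(+1.94) = 2.1 × 10⁻³ → stable
  109–206 m: −αΔT+βΔS = −(2.2 × 10⁻⁴)(+1.6)+(7.8 × 10⁻⁴)(+1.46) = 7.9 × 10⁻⁴ → stable
  206–208 m: −αΔT+βΔS = −(2.2 × 10⁻⁴)(+0.2)+(7.8 × 10⁻⁴)(-3.40) = -2.7 × 10⁻³ → UNSTABLE
The 206–208 m interval has Δρ < 0: lighter water underlies denser water.

206–208 m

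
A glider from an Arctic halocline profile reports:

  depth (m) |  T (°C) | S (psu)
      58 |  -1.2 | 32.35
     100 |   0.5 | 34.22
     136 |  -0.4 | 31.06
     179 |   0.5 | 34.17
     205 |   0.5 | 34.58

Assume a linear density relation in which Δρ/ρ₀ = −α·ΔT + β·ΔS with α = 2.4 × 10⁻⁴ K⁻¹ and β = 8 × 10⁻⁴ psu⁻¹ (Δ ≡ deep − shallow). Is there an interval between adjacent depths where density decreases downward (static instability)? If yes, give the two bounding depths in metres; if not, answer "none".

Evaluate Δρ/ρ₀ = −αΔT + βΔS across each adjacent pair:
  58–100 m: −αΔT+βΔS = −(2.4 × 10⁻⁴)(+1.7)+(8 × 10⁻⁴)(+1.87) = 1.1 × 10⁻³ → stable
  100–136 m: −αΔT+βΔS = −(2.4 × 10⁻⁴)(-0.9)+(8 × 10⁻⁴)(-3.16) = -2.3 × 10⁻³ → UNSTABLE
  136–179 m: −αΔT+βΔS = −(2.4 × 10⁻⁴)(+0.9)+(8 × 10⁻⁴)(+3.11) = 2.3 × 10⁻³ → stable
  179–205 m: −αΔT+βΔS = −(2.4 × 10⁻⁴)(+0.0)+(8 × 10⁻⁴)(+0.41) = 3.3 × 10⁻⁴ → stable
The 100–136 m interval has Δρ < 0: lighter water underlies denser water.

100–136 m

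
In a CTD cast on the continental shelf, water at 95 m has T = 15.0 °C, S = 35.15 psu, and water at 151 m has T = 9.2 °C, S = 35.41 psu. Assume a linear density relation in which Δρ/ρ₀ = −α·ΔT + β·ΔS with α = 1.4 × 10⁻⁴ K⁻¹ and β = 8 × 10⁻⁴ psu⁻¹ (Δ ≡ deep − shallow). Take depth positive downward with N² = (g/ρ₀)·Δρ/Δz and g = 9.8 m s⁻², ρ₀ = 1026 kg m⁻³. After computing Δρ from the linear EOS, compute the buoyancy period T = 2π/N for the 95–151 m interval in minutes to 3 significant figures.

7.84 min

ΔT = -5.8 K, ΔS = +0.26 psu (deep − shallow).
Δρ/ρ₀ = −αΔT + βΔS = 8.12 × 10⁻⁴ + 2.08 × 10⁻⁴ = 1.02 × 10⁻³, so Δρ ≈ 1.047 kg m⁻³.
N² = (g/ρ₀)·Δρ/Δz = g·(Δρ/ρ₀)/Δz = 9.8 × 1.02 × 10⁻³ / 56 = 1.7850 × 10⁻⁴ s⁻².
N = √(1.7850 × 10⁻⁴) = 0.013360 rad s⁻¹ → T = 2π/N = 470.30 s = 7.8383 min ≈ 7.84 min.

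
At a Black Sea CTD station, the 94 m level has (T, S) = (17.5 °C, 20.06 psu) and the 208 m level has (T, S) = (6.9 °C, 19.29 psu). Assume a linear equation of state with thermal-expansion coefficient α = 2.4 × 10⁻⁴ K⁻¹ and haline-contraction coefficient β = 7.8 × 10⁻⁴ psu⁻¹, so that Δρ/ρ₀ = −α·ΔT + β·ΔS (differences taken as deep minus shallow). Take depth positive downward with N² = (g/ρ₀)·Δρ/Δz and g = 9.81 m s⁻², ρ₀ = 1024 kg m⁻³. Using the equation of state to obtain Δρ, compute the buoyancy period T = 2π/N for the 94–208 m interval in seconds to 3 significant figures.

ΔT = -10.6 K, ΔS = -0.77 psu (deep − shallow).
Δρ/ρ₀ = −αΔT + βΔS = 2.544 × 10⁻³ − 6.006 × 10⁻⁴ = 1.9434 × 10⁻³, so Δρ ≈ 1.990 kg m⁻³.
N² = (g/ρ₀)·Δρ/Δz = g·(Δρ/ρ₀)/Δz = 9.81 × 1.9434 × 10⁻³ / 114 = 1.6723 × 10⁻⁴ s⁻².
N = √(1.6723 × 10⁻⁴) = 0.012932 rad s⁻¹ → T = 2π/N = 485.86 s ≈ 486 s.

486 s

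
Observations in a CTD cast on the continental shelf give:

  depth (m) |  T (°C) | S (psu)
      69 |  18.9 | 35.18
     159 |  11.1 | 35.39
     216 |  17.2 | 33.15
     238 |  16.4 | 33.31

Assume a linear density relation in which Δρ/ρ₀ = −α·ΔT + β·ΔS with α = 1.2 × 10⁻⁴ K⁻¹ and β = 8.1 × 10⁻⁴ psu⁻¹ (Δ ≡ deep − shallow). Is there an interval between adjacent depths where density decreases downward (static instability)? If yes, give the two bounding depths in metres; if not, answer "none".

159–216 m

Evaluate Δρ/ρ₀ = −αΔT + βΔS across each adjacent pair:
  69–159 m: −αΔT+βΔS = −(1.2 × 10⁻⁴)(-7.8)+(8.1 × 10⁻⁴)(+0.21) = 1.1 × 10⁻³ → stable
  159–216 m: −αΔT+βΔS = −(1.2 × 10⁻⁴)(+6.1)+(8.1 × 10⁻⁴)(-2.24) = -2.5 × 10⁻³ → UNSTABLE
  216–238 m: −αΔT+βΔS = −(1.2 × 10⁻⁴)(-0.8)+(8.1 × 10⁻⁴)(+0.16) = 2.3 × 10⁻⁴ → stable
The 159–216 m interval has Δρ < 0: lighter water underlies denser water.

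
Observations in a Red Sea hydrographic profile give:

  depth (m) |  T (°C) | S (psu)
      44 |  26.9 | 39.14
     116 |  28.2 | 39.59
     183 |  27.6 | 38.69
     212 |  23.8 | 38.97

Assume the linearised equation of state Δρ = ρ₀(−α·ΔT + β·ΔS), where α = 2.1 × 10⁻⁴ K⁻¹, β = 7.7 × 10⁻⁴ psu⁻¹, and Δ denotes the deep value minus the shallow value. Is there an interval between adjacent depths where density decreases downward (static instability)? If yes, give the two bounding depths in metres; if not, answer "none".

Evaluate Δρ/ρ₀ = −αΔT + βΔS across each adjacent pair:
  44–116 m: −αΔT+βΔS = −(2.1 × 10⁻⁴)(+1.3)+(7.7 × 10⁻⁴)(+0.45) = 7.3 × 10⁻⁵ → stable
  116–183 m: −αΔT+βΔS = −(2.1 × 10⁻⁴)(-0.6)+(7.7 × 10⁻⁴)(-0.90) = -5.7 × 10⁻⁴ → UNSTABLE
  183–212 m: −αΔT+βΔS = −(2.1 × 10⁻⁴)(-3.8)+(7.7 × 10⁻⁴)(+0.28) = 1.0 × 10⁻³ → stable
The 116–183 m interval has Δρ < 0: lighter water underlies denser water.

116–183 m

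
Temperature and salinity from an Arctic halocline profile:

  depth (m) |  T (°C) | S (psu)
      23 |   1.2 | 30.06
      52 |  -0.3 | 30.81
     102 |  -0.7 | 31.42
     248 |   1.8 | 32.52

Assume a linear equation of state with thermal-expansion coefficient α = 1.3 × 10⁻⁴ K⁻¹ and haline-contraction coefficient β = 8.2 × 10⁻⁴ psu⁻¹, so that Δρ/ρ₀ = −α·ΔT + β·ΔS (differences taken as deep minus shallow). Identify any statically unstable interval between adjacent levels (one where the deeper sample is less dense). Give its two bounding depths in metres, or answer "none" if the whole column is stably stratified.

none

Evaluate Δρ/ρ₀ = −αΔT + βΔS across each adjacent pair:
  23–52 m: −αΔT+βΔS = −(1.3 × 10⁻⁴)(-1.5)+(8.2 × 10⁻⁴)(+0.75) = 8.1 × 10⁻⁴ → stable
  52–102 m: −αΔT+βΔS = −(1.3 × 10⁻⁴)(-0.4)+(8.2 × 10⁻⁴)(+0.61) = 5.5 × 10⁻⁴ → stable
  102–248 m: −αΔT+βΔS = −(1.3 × 10⁻⁴)(+2.5)+(8.2 × 10⁻⁴)(+1.10) = 5.8 × 10⁻⁴ → stable
Every interval has Δρ > 0: the column is stably stratified throughout.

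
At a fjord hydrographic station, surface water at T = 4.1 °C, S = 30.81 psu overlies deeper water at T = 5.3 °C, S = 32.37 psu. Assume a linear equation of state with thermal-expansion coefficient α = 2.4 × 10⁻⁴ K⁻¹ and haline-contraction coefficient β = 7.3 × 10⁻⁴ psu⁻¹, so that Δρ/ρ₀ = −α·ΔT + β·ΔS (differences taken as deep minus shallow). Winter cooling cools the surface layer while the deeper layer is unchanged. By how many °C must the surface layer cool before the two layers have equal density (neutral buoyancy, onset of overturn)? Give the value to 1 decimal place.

3.5 °C

Neutral buoyancy requires Δρ = 0, i.e. −α(T_deep − T_surf′) + β(S_deep − S_surf) = 0.
T_surf′ = T_deep − (β/α)·ΔS = 5.3 − (7.3 × 10⁻⁴/2.4 × 10⁻⁴)·(+1.56) = 0.555 °C.
Cooling required: 4.1 − (0.555) = 3.545 °C.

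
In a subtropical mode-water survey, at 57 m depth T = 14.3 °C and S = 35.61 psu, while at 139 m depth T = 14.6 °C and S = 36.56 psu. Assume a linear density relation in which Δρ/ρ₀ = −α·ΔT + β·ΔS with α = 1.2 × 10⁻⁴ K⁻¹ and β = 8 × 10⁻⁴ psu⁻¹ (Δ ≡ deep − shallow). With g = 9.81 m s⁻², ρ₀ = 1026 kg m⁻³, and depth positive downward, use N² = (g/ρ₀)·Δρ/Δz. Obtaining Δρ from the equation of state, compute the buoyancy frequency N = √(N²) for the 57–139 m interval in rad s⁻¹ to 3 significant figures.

ΔT = +0.3 K, ΔS = +0.95 psu (deep − shallow).
Δρ/ρ₀ = −αΔT + βΔS = -3.60 × 10⁻⁵ + 7.60 × 10⁻⁴ = 7.24 × 10⁻⁴, so Δρ ≈ 0.7428 kg m⁻³.
N² = (g/ρ₀)·Δρ/Δz = g·(Δρ/ρ₀)/Δz = 9.81 × 7.24 × 10⁻⁴ / 82 = 8.6615 × 10⁻⁵ s⁻².
N = √(8.6615 × 10⁻⁵) = 9.3067 × 10⁻³ rad s⁻¹ ≈ 9.31 × 10⁻³ rad s⁻¹.

9.31 × 10⁻³ rad s⁻¹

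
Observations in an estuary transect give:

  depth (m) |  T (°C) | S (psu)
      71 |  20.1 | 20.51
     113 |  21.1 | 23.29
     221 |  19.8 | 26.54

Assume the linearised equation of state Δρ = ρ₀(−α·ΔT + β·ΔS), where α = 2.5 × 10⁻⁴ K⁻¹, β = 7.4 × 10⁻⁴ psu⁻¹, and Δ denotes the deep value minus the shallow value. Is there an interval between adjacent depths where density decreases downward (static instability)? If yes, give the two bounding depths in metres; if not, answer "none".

none

Evaluate Δρ/ρ₀ = −αΔT + βΔS across each adjacent pair:
  71–113 m: −αΔT+βΔS = −(2.5 × 10⁻⁴)(+1.0)+(7.4 × 10⁻⁴)(+2.78) = 1.8 × 10⁻³ → stable
  113–221 m: −αΔT+βΔS = −(2.5 × 10⁻⁴)(-1.3)+(7.4 × 10⁻⁴)(+3.25) = 2.7 × 10⁻³ → stable
Every interval has Δρ > 0: the column is stably stratified throughout.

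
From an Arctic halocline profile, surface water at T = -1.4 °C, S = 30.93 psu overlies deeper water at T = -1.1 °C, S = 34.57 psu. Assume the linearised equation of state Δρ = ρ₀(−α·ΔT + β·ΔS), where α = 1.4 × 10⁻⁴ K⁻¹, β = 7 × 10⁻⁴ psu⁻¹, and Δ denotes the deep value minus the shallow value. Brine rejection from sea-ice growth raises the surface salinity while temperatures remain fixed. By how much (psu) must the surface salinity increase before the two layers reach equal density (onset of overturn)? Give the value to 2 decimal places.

Neutral buoyancy requires −α(T_deep − T_surf) + β(S_deep − S_surf′) = 0.
S_surf′ = S_deep − (α/β)·ΔT = 34.57 − (1.4 × 10⁻⁴/7 × 10⁻⁴)·(+0.3) = 34.5100 psu.
Increase required: 34.5100 − 30.93 = 3.5800 psu.

3.58 psu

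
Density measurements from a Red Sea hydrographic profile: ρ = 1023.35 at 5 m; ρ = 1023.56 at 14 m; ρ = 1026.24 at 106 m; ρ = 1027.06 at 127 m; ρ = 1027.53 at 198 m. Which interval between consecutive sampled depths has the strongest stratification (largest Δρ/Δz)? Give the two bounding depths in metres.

106–127 m

Compute the density gradient over each adjacent pair:
  5–14 m: Δρ/Δz = 0.21/9 = 0.023 kg m⁻⁴
  14–106 m: Δρ/Δz = 2.68/92 = 0.029 kg m⁻⁴
  106–127 m: Δρ/Δz = 0.82/21 = 0.039 kg m⁻⁴
  127–198 m: Δρ/Δz = 0.47/71 = 6.6 × 10⁻³ kg m⁻⁴
The largest gradient is in the 106–127 m interval — the pycnocline.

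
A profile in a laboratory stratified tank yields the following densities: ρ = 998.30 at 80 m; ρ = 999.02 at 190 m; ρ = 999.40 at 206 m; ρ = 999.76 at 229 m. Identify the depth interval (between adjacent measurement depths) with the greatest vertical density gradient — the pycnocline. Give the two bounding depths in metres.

190–206 m

Compute the density gradient over each adjacent pair:
  80–190 m: Δρ/Δz = 0.72/110 = 6.5 × 10⁻³ kg m⁻⁴
  190–206 m: Δρ/Δz = 0.38/16 = 0.024 kg m⁻⁴
  206–229 m: Δρ/Δz = 0.36/23 = 0.016 kg m⁻⁴
The largest gradient is in the 190–206 m interval — the pycnocline.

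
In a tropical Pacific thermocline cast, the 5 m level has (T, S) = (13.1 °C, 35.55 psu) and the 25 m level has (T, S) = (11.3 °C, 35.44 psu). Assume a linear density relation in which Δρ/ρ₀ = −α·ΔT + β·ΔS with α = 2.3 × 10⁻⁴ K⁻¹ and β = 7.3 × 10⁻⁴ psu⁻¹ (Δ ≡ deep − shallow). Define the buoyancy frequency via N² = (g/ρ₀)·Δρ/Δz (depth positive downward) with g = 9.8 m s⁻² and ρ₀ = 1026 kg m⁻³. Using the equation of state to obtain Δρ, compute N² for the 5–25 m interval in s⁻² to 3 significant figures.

1.64 × 10⁻⁴ s⁻²

ΔT = -1.8 K, ΔS = -0.11 psu (deep − shallow).
Δρ/ρ₀ = −αΔT + βΔS = 4.14 × 10⁻⁴ − 8.03 × 10⁻⁵ = 3.337 × 10⁻⁴, so Δρ ≈ 0.3424 kg m⁻³.
N² = (g/ρ₀)·Δρ/Δz = g·(Δρ/ρ₀)/Δz = 9.8 × 3.337 × 10⁻⁴ / 20 = 1.6351 × 10⁻⁴ s⁻² ≈ 1.64 × 10⁻⁴ s⁻².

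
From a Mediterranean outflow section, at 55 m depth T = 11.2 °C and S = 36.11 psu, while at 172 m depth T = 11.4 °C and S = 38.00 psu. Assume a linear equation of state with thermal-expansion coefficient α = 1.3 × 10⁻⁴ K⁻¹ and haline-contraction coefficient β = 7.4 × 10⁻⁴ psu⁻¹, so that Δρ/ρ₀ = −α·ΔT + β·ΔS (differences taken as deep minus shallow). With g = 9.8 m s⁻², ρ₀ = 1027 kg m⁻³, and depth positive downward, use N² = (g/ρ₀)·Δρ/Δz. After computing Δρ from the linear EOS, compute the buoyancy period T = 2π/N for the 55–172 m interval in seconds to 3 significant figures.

ΔT = +0.2 K, ΔS = +1.89 psu (deep − shallow).
Δρ/ρ₀ = −αΔT + βΔS = -2.60 × 10⁻⁵ + 1.3986 × 10⁻³ = 1.3726 × 10⁻³, so Δρ ≈ 1.410 kg m⁻³.
N² = (g/ρ₀)·Δρ/Δz = g·(Δρ/ρ₀)/Δz = 9.8 × 1.3726 × 10⁻³ / 117 = 1.1497 × 10⁻⁴ s⁻².
N = √(1.1497 × 10⁻⁴) = 0.010722 rad s⁻¹ → T = 2π/N = 586.01 s ≈ 586 s.

586 s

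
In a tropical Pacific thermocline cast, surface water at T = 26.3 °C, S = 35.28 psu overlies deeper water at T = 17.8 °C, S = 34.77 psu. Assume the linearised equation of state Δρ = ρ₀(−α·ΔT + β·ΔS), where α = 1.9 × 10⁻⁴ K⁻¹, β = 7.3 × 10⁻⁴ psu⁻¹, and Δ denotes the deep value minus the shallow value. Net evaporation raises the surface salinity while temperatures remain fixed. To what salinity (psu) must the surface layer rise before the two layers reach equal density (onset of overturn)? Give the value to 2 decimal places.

36.98 psu

Neutral buoyancy requires −α(T_deep − T_surf) + β(S_deep − S_surf′) = 0.
S_surf′ = S_deep − (α/β)·ΔT = 34.77 − (1.9 × 10⁻⁴/7.3 × 10⁻⁴)·(-8.5) = 36.9823 psu.
Increase required: 36.9823 − 35.28 = 1.7023 psu.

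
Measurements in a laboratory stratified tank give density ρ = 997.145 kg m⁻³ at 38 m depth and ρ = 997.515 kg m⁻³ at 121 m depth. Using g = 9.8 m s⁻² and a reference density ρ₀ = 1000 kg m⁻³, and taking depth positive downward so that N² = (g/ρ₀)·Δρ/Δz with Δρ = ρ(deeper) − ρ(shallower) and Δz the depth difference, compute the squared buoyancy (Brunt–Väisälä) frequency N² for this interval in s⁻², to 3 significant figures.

Δρ = 997.515 − 997.145 = 0.370 kg m⁻³ over Δz = 121 − 38 = 83 m.
N² = (9.8/1000) × (0.370/83) = 4.3687 × 10⁻⁵ s⁻² ≈ 4.37 × 10⁻⁵ s⁻².
Since Δρ > 0 the layer is stably stratified.

4.37 × 10⁻⁵ s⁻²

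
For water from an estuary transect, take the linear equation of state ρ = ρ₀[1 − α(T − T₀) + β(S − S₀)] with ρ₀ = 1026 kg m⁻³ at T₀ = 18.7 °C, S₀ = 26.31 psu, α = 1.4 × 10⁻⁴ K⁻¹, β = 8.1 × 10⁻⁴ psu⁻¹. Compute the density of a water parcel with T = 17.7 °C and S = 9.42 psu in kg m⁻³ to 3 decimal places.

1012.107 kg m⁻³

T − T₀ = -1.0 K, S − S₀ = -16.89 psu.
Bracket = 1 − α·(-1.0) + β·(-16.89) = 1 + (-0.0135409) = 0.9864591.
ρ = 1026 × 0.9864591 = 1012.107 kg m⁻³.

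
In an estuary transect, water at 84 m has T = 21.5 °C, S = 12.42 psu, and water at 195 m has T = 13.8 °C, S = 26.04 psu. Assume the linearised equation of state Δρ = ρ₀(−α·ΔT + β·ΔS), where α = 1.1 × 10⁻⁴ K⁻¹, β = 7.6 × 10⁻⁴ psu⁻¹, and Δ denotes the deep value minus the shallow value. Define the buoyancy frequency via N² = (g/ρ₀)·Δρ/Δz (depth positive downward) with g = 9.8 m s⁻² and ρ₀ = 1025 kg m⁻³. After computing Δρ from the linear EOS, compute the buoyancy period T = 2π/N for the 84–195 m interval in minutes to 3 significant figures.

ΔT = -7.7 K, ΔS = +13.62 psu (deep − shallow).
Δρ/ρ₀ = −αΔT + βΔS = 8.47 × 10⁻⁴ + 0.0103512 = 0.0111982, so Δρ ≈ 11.48 kg m⁻³.
N² = (g/ρ₀)·Δρ/Δz = g·(Δρ/ρ₀)/Δz = 9.8 × 0.0111982 / 111 = 9.8867 × 10⁻⁴ s⁻².
N = √(9.8867 × 10⁻⁴) = 0.031443 rad s⁻¹ → T = 2π/N = 199.83 s = 3.3305 min ≈ 3.33 min.

3.33 min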